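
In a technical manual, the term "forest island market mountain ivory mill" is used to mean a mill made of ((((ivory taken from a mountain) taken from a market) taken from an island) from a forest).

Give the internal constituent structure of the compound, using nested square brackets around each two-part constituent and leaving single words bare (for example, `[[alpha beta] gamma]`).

[[forest [island [market [mountain ivory]]]] mill]

At the top level: head "mill"; modifier "forest island market mountain ivory".
"forest island market mountain ivory" → head "ivory" (specifically "island market mountain ivory"), modifier "forest".
"island market mountain ivory" → head "ivory" (specifically "market mountain ivory"), modifier "island".
"market mountain ivory" → head "ivory" (specifically "mountain ivory"), modifier "market".
"mountain ivory" → head "ivory", modifier "mountain".
Putting it together: [[forest [island [market [mountain ivory]]]] mill].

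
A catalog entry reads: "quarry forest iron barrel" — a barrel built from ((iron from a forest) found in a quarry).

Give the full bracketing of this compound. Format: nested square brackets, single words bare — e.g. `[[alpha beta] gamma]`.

At the top level: head "barrel"; modifier "quarry forest iron".
"quarry forest iron" → head "iron" (specifically "forest iron"), modifier "quarry".
"forest iron" → head "iron", modifier "forest".
Putting it together: [[quarry [forest iron]] barrel].

[[quarry [forest iron]] barrel]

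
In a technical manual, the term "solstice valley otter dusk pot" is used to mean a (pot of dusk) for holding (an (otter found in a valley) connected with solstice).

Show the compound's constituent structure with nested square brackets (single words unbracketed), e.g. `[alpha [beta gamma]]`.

The outermost head in the paraphrase is "pot" (specifically "dusk pot"), modified by "solstice valley otter".
Inside "solstice valley otter": head "otter" (specifically "valley otter"), modifier "solstice".
Inside "valley otter": head "otter", modifier "valley".
Inside "dusk pot": head "pot", modifier "dusk".
Assembled: [[solstice [valley otter]] [dusk pot]].

[[solstice [valley otter]] [dusk pot]]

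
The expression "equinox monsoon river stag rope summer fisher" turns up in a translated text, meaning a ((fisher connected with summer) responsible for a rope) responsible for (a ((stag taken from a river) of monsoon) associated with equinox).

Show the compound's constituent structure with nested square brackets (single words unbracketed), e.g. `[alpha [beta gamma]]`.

[[equinox [monsoon [river stag]]] [rope [summer fisher]]]

Whole compound: head "fisher" (specifically "rope summer fisher"), modifier "equinox monsoon river stag".
Within "equinox monsoon river stag", the head is "stag" (specifically "monsoon river stag") and the modifier is "equinox".
Within "monsoon river stag", the head is "stag" (specifically "river stag") and the modifier is "monsoon".
Within "river stag", the head is "stag" and the modifier is "river".
Within "rope summer fisher", the head is "fisher" (specifically "summer fisher") and the modifier is "rope".
Within "summer fisher", the head is "fisher" and the modifier is "summer".
So the structure is [[equinox [monsoon [river stag]]] [rope [summer fisher]]].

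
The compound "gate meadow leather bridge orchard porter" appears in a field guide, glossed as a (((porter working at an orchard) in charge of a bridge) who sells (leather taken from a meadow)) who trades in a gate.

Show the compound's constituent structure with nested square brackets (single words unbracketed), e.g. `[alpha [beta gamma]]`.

Overall it is a kind of porter (specifically "meadow leather bridge orchard porter"); the modifier is "gate".
Within "meadow leather bridge orchard porter", the head is "porter" (specifically "bridge orchard porter") and the modifier is "meadow leather".
Within "meadow leather", the head is "leather" and the modifier is "meadow".
Within "bridge orchard porter", the head is "porter" (specifically "orchard porter") and the modifier is "bridge".
Within "orchard porter", the head is "porter" and the modifier is "orchard".
So the structure is [gate [[meadow leather] [bridge [orchard porter]]]].

[gate [[meadow leather] [bridge [orchard porter]]]]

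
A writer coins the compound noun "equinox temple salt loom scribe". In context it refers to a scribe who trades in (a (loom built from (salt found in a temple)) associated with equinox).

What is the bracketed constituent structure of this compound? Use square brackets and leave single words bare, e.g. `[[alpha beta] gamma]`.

Whole compound: head "scribe", modifier "equinox temple salt loom".
Within "equinox temple salt loom", the head is "loom" (specifically "temple salt loom") and the modifier is "equinox".
Within "temple salt loom", the head is "loom" and the modifier is "temple salt".
Within "temple salt", the head is "salt" and the modifier is "temple".
So the structure is [[equinox [[temple salt] loom]] scribe].

[[equinox [[temple salt] loom]] scribe]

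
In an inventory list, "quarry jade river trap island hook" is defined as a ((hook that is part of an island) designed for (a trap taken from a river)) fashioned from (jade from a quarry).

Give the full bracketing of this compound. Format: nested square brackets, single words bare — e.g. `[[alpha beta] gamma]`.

[[quarry jade] [[river trap] [island hook]]]

The outermost head in the paraphrase is "hook" (specifically "river trap island hook"), modified by "quarry jade".
Within "quarry jade", the head is "jade" and the modifier is "quarry".
Within "river trap island hook", the head is "hook" (specifically "island hook") and the modifier is "river trap".
Within "river trap", the head is "trap" and the modifier is "river".
Within "island hook", the head is "hook" and the modifier is "island".
Putting it together: [[quarry jade] [[river trap] [island hook]]].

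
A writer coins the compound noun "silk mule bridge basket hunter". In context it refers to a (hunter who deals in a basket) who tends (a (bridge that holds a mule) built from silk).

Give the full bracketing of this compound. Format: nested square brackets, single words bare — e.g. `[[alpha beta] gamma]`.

At the top level: head "hunter" (specifically "basket hunter"); modifier "silk mule bridge".
Within "silk mule bridge", the head is "bridge" (specifically "mule bridge") and the modifier is "silk".
Within "mule bridge", the head is "bridge" and the modifier is "mule".
Within "basket hunter", the head is "hunter" and the modifier is "basket".
Putting it together: [[silk [mule bridge]] [basket hunter]].

[[silk [mule bridge]] [basket hunter]]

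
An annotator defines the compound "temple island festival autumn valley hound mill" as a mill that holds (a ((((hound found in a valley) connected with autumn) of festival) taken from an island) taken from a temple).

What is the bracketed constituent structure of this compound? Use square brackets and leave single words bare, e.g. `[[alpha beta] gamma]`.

[[temple [island [festival [autumn [valley hound]]]]] mill]

At the top level: head "mill"; modifier "temple island festival autumn valley hound".
Within "temple island festival autumn valley hound", the head is "hound" (specifically "island festival autumn valley hound") and the modifier is "temple".
Within "island festival autumn valley hound", the head is "hound" (specifically "festival autumn valley hound") and the modifier is "island".
Within "festival autumn valley hound", the head is "hound" (specifically "autumn valley hound") and the modifier is "festival".
Within "autumn valley hound", the head is "hound" (specifically "valley hound") and the modifier is "autumn".
Within "valley hound", the head is "hound" and the modifier is "valley".
Putting it together: [[temple [island [festival [autumn [valley hound]]]]] mill].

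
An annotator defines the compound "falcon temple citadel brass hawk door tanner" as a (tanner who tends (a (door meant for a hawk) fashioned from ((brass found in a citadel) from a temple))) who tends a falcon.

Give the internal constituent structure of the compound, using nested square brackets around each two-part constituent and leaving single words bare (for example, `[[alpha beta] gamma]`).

[falcon [[[temple [citadel brass]] [hawk door]] tanner]]

Whole compound: head "tanner" (specifically "temple citadel brass hawk door tanner"), modifier "falcon".
"temple citadel brass hawk door tanner" → head "tanner", modifier "temple citadel brass hawk door".
"temple citadel brass hawk door" → head "door" (specifically "hawk door"), modifier "temple citadel brass".
"temple citadel brass" → head "brass" (specifically "citadel brass"), modifier "temple".
"citadel brass" → head "brass", modifier "citadel".
"hawk door" → head "door", modifier "hawk".
Putting it together: [falcon [[[temple [citadel brass]] [hawk door]] tanner]].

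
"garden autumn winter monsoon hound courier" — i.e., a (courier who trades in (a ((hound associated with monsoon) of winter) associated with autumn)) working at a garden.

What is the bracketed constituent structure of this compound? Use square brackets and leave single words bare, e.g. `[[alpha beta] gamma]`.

[garden [[autumn [winter [monsoon hound]]] courier]]

Whole compound: head "courier" (specifically "autumn winter monsoon hound courier"), modifier "garden".
Within "autumn winter monsoon hound courier", the head is "courier" and the modifier is "autumn winter monsoon hound".
Within "autumn winter monsoon hound", the head is "hound" (specifically "winter monsoon hound") and the modifier is "autumn".
Within "winter monsoon hound", the head is "hound" (specifically "monsoon hound") and the modifier is "winter".
Within "monsoon hound", the head is "hound" and the modifier is "monsoon".
Putting it together: [garden [[autumn [winter [monsoon hound]]] courier]].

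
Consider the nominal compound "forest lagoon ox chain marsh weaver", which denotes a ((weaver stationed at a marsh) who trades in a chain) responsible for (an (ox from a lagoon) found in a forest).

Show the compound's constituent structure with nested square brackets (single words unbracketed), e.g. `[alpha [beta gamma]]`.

The outermost head in the paraphrase is "weaver" (specifically "chain marsh weaver"), modified by "forest lagoon ox".
"forest lagoon ox" → head "ox" (specifically "lagoon ox"), modifier "forest".
"lagoon ox" → head "ox", modifier "lagoon".
"chain marsh weaver" → head "weaver" (specifically "marsh weaver"), modifier "chain".
"marsh weaver" → head "weaver", modifier "marsh".
So the structure is [[forest [lagoon ox]] [chain [marsh weaver]]].

[[forest [lagoon ox]] [chain [marsh weaver]]]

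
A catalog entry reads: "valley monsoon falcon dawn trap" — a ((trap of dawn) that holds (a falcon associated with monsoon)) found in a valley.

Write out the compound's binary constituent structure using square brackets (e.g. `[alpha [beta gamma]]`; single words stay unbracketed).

[valley [[monsoon falcon] [dawn trap]]]

The outermost head in the paraphrase is "trap" (specifically "monsoon falcon dawn trap"), modified by "valley".
Within "monsoon falcon dawn trap", the head is "trap" (specifically "dawn trap") and the modifier is "monsoon falcon".
Within "monsoon falcon", the head is "falcon" and the modifier is "monsoon".
Within "dawn trap", the head is "trap" and the modifier is "dawn".
Putting it together: [valley [[monsoon falcon] [dawn trap]]].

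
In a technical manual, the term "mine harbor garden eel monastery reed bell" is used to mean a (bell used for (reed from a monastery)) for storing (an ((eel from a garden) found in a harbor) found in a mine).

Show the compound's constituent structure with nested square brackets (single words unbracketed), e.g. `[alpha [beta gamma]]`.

[[mine [harbor [garden eel]]] [[monastery reed] bell]]

At the top level: head "bell" (specifically "monastery reed bell"); modifier "mine harbor garden eel".
"mine harbor garden eel" → head "eel" (specifically "harbor garden eel"), modifier "mine".
"harbor garden eel" → head "eel" (specifically "garden eel"), modifier "harbor".
"garden eel" → head "eel", modifier "garden".
"monastery reed bell" → head "bell", modifier "monastery reed".
"monastery reed" → head "reed", modifier "monastery".
Assembled: [[mine [harbor [garden eel]]] [[monastery reed] bell]].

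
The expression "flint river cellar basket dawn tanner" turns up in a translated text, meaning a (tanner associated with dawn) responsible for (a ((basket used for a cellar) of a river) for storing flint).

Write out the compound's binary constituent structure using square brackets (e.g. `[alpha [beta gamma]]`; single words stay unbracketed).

[[flint [river [cellar basket]]] [dawn tanner]]

Overall it is a kind of tanner (specifically "dawn tanner"); the modifier is "flint river cellar basket".
Inside "flint river cellar basket": head "basket" (specifically "river cellar basket"), modifier "flint".
Inside "river cellar basket": head "basket" (specifically "cellar basket"), modifier "river".
Inside "cellar basket": head "basket", modifier "cellar".
Inside "dawn tanner": head "tanner", modifier "dawn".
Assembled: [[flint [river [cellar basket]]] [dawn tanner]].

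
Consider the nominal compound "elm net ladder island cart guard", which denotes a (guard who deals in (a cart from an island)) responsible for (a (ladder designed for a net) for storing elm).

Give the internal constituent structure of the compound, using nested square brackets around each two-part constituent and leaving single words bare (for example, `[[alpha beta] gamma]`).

[[elm [net ladder]] [[island cart] guard]]

Overall it is a kind of guard (specifically "island cart guard"); the modifier is "elm net ladder".
"elm net ladder" → head "ladder" (specifically "net ladder"), modifier "elm".
"net ladder" → head "ladder", modifier "net".
"island cart guard" → head "guard", modifier "island cart".
"island cart" → head "cart", modifier "island".
So the structure is [[elm [net ladder]] [[island cart] guard]].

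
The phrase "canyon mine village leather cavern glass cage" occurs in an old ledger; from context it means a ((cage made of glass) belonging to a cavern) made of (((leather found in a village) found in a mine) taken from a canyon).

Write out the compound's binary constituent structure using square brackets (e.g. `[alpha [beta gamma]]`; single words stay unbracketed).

Whole compound: head "cage" (specifically "cavern glass cage"), modifier "canyon mine village leather".
Inside "canyon mine village leather": head "leather" (specifically "mine village leather"), modifier "canyon".
Inside "mine village leather": head "leather" (specifically "village leather"), modifier "mine".
Inside "village leather": head "leather", modifier "village".
Inside "cavern glass cage": head "cage" (specifically "glass cage"), modifier "cavern".
Inside "glass cage": head "cage", modifier "glass".
Putting it together: [[canyon [mine [village leather]]] [cavern [glass cage]]].

[[canyon [mine [village leather]]] [cavern [glass cage]]]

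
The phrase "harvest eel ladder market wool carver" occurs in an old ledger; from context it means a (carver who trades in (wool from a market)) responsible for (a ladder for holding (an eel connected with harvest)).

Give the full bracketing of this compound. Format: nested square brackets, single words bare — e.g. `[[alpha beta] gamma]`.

Overall it is a kind of carver (specifically "market wool carver"); the modifier is "harvest eel ladder".
Inside "harvest eel ladder": head "ladder", modifier "harvest eel".
Inside "harvest eel": head "eel", modifier "harvest".
Inside "market wool carver": head "carver", modifier "market wool".
Inside "market wool": head "wool", modifier "market".
So the structure is [[[harvest eel] ladder] [[market wool] carver]].

[[[harvest eel] ladder] [[market wool] carver]]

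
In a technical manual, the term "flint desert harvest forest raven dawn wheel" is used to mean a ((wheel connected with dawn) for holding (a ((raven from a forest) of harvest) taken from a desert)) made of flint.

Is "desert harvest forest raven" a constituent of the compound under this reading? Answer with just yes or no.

yes

The paraphrase groups the words so that "desert harvest forest raven" is one unit: it corresponds to a single parenthesized sub-phrase.
The full structure is [flint [[desert [harvest [forest raven]]] [dawn wheel]]], in which [desert harvest forest raven] is a constituent.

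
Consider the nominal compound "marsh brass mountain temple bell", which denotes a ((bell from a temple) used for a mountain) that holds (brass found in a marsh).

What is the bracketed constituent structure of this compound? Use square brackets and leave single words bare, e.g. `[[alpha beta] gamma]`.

[[marsh brass] [mountain [temple bell]]]

Whole compound: head "bell" (specifically "mountain temple bell"), modifier "marsh brass".
"marsh brass" → head "brass", modifier "marsh".
"mountain temple bell" → head "bell" (specifically "temple bell"), modifier "mountain".
"temple bell" → head "bell", modifier "temple".
So the structure is [[marsh brass] [mountain [temple bell]]].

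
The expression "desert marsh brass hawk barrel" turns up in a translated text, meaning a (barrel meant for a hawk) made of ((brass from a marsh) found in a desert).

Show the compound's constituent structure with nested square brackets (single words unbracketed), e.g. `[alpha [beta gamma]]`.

[[desert [marsh brass]] [hawk barrel]]

The outermost head in the paraphrase is "barrel" (specifically "hawk barrel"), modified by "desert marsh brass".
"desert marsh brass" → head "brass" (specifically "marsh brass"), modifier "desert".
"marsh brass" → head "brass", modifier "marsh".
"hawk barrel" → head "barrel", modifier "hawk".
Putting it together: [[desert [marsh brass]] [hawk barrel]].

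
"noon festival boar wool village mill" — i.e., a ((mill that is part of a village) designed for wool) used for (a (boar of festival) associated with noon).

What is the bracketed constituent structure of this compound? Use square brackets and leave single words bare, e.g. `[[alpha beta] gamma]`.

The outermost head in the paraphrase is "mill" (specifically "wool village mill"), modified by "noon festival boar".
Inside "noon festival boar": head "boar" (specifically "festival boar"), modifier "noon".
Inside "festival boar": head "boar", modifier "festival".
Inside "wool village mill": head "mill" (specifically "village mill"), modifier "wool".
Inside "village mill": head "mill", modifier "village".
Putting it together: [[noon [festival boar]] [wool [village mill]]].

[[noon [festival boar]] [wool [village mill]]]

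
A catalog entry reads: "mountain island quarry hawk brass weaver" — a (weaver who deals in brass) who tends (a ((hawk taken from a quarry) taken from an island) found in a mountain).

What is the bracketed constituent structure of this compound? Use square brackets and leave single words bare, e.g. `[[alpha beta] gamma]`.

Whole compound: head "weaver" (specifically "brass weaver"), modifier "mountain island quarry hawk".
"mountain island quarry hawk" → head "hawk" (specifically "island quarry hawk"), modifier "mountain".
"island quarry hawk" → head "hawk" (specifically "quarry hawk"), modifier "island".
"quarry hawk" → head "hawk", modifier "quarry".
"brass weaver" → head "weaver", modifier "brass".
Assembled: [[mountain [island [quarry hawk]]] [brass weaver]].

[[mountain [island [quarry hawk]]] [brass weaver]]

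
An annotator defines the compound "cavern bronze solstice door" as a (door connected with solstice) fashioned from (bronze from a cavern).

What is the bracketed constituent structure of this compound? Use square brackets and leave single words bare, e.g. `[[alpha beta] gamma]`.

[[cavern bronze] [solstice door]]

At the top level: head "door" (specifically "solstice door"); modifier "cavern bronze".
"cavern bronze" → head "bronze", modifier "cavern".
"solstice door" → head "door", modifier "solstice".
Assembled: [[cavern bronze] [solstice door]].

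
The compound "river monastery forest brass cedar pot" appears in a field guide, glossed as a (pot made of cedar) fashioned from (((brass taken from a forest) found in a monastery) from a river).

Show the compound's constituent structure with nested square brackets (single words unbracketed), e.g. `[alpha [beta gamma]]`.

[[river [monastery [forest brass]]] [cedar pot]]

At the top level: head "pot" (specifically "cedar pot"); modifier "river monastery forest brass".
Inside "river monastery forest brass": head "brass" (specifically "monastery forest brass"), modifier "river".
Inside "monastery forest brass": head "brass" (specifically "forest brass"), modifier "monastery".
Inside "forest brass": head "brass", modifier "forest".
Inside "cedar pot": head "pot", modifier "cedar".
Putting it together: [[river [monastery [forest brass]]] [cedar pot]].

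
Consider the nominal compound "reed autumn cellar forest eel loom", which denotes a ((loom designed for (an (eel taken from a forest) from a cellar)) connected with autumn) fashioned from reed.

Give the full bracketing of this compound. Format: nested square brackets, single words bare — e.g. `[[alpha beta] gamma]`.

At the top level: head "loom" (specifically "autumn cellar forest eel loom"); modifier "reed".
Inside "autumn cellar forest eel loom": head "loom" (specifically "cellar forest eel loom"), modifier "autumn".
Inside "cellar forest eel loom": head "loom", modifier "cellar forest eel".
Inside "cellar forest eel": head "eel" (specifically "forest eel"), modifier "cellar".
Inside "forest eel": head "eel", modifier "forest".
Assembled: [reed [autumn [[cellar [forest eel]] loom]]].

[reed [autumn [[cellar [forest eel]] loom]]]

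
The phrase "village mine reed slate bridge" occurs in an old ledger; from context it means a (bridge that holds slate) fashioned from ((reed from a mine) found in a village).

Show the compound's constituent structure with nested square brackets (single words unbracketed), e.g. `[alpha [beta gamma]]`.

Whole compound: head "bridge" (specifically "slate bridge"), modifier "village mine reed".
Inside "village mine reed": head "reed" (specifically "mine reed"), modifier "village".
Inside "mine reed": head "reed", modifier "mine".
Inside "slate bridge": head "bridge", modifier "slate".
Putting it together: [[village [mine reed]] [slate bridge]].

[[village [mine reed]] [slate bridge]]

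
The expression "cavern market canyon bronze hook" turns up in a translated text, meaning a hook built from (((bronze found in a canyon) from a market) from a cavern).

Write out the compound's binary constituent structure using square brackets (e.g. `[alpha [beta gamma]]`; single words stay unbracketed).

At the top level: head "hook"; modifier "cavern market canyon bronze".
Inside "cavern market canyon bronze": head "bronze" (specifically "market canyon bronze"), modifier "cavern".
Inside "market canyon bronze": head "bronze" (specifically "canyon bronze"), modifier "market".
Inside "canyon bronze": head "bronze", modifier "canyon".
So the structure is [[cavern [market [canyon bronze]]] hook].

[[cavern [market [canyon bronze]]] hook]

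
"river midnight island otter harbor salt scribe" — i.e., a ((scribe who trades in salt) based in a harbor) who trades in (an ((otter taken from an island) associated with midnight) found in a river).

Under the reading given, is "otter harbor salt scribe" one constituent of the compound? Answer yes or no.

no

The top-level split is [river midnight island otter] [harbor salt scribe]; the full structure is [[river [midnight [island otter]]] [harbor [salt scribe]]].
"otter harbor salt scribe" straddles a constituent boundary, so it is not a single unit.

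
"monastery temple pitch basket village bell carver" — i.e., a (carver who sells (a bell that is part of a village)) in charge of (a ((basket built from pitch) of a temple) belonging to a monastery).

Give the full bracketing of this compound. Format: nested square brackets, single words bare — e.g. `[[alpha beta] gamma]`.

[[monastery [temple [pitch basket]]] [[village bell] carver]]

Overall it is a kind of carver (specifically "village bell carver"); the modifier is "monastery temple pitch basket".
Within "monastery temple pitch basket", the head is "basket" (specifically "temple pitch basket") and the modifier is "monastery".
Within "temple pitch basket", the head is "basket" (specifically "pitch basket") and the modifier is "temple".
Within "pitch basket", the head is "basket" and the modifier is "pitch".
Within "village bell carver", the head is "carver" and the modifier is "village bell".
Within "village bell", the head is "bell" and the modifier is "village".
Putting it together: [[monastery [temple [pitch basket]]] [[village bell] carver]].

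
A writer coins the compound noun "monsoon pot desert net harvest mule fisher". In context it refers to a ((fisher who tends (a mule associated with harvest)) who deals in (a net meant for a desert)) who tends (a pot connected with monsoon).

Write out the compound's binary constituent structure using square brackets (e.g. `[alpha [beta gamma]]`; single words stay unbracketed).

[[monsoon pot] [[desert net] [[harvest mule] fisher]]]

Overall it is a kind of fisher (specifically "desert net harvest mule fisher"); the modifier is "monsoon pot".
"monsoon pot" → head "pot", modifier "monsoon".
"desert net harvest mule fisher" → head "fisher" (specifically "harvest mule fisher"), modifier "desert net".
"desert net" → head "net", modifier "desert".
"harvest mule fisher" → head "fisher", modifier "harvest mule".
"harvest mule" → head "mule", modifier "harvest".
So the structure is [[monsoon pot] [[desert net] [[harvest mule] fisher]]].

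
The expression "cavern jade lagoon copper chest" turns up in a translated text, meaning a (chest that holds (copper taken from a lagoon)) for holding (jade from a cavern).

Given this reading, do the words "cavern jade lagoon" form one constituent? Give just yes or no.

no

The top-level split is [cavern jade] [lagoon copper chest]; the full structure is [[cavern jade] [[lagoon copper] chest]].
"cavern jade lagoon" straddles a constituent boundary, so it is not a single unit.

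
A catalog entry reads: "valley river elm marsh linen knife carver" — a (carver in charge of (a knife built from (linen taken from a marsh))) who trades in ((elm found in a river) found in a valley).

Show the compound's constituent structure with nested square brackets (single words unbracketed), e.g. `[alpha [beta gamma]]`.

Whole compound: head "carver" (specifically "marsh linen knife carver"), modifier "valley river elm".
Within "valley river elm", the head is "elm" (specifically "river elm") and the modifier is "valley".
Within "river elm", the head is "elm" and the modifier is "river".
Within "marsh linen knife carver", the head is "carver" and the modifier is "marsh linen knife".
Within "marsh linen knife", the head is "knife" and the modifier is "marsh linen".
Within "marsh linen", the head is "linen" and the modifier is "marsh".
Putting it together: [[valley [river elm]] [[[marsh linen] knife] carver]].

[[valley [river elm]] [[[marsh linen] knife] carver]]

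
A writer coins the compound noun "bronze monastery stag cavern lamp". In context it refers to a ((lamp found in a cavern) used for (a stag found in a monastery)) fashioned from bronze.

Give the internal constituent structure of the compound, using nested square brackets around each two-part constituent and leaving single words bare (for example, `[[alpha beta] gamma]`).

At the top level: head "lamp" (specifically "monastery stag cavern lamp"); modifier "bronze".
Within "monastery stag cavern lamp", the head is "lamp" (specifically "cavern lamp") and the modifier is "monastery stag".
Within "monastery stag", the head is "stag" and the modifier is "monastery".
Within "cavern lamp", the head is "lamp" and the modifier is "cavern".
So the structure is [bronze [[monastery stag] [cavern lamp]]].

[bronze [[monastery stag] [cavern lamp]]]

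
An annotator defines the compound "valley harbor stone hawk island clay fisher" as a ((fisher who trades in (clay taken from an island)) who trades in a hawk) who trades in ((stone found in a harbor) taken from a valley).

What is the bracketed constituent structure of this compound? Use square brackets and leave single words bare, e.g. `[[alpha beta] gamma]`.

[[valley [harbor stone]] [hawk [[island clay] fisher]]]

At the top level: head "fisher" (specifically "hawk island clay fisher"); modifier "valley harbor stone".
Inside "valley harbor stone": head "stone" (specifically "harbor stone"), modifier "valley".
Inside "harbor stone": head "stone", modifier "harbor".
Inside "hawk island clay fisher": head "fisher" (specifically "island clay fisher"), modifier "hawk".
Inside "island clay fisher": head "fisher", modifier "island clay".
Inside "island clay": head "clay", modifier "island".
Putting it together: [[valley [harbor stone]] [hawk [[island clay] fisher]]].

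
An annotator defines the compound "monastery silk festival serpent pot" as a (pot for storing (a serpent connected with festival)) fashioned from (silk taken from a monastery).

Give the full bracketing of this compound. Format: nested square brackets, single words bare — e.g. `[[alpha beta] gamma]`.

[[monastery silk] [[festival serpent] pot]]

Whole compound: head "pot" (specifically "festival serpent pot"), modifier "monastery silk".
"monastery silk" → head "silk", modifier "monastery".
"festival serpent pot" → head "pot", modifier "festival serpent".
"festival serpent" → head "serpent", modifier "festival".
So the structure is [[monastery silk] [[festival serpent] pot]].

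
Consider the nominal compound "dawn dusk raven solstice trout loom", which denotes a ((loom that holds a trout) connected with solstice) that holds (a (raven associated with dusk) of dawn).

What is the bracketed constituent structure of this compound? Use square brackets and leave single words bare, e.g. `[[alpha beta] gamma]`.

The outermost head in the paraphrase is "loom" (specifically "solstice trout loom"), modified by "dawn dusk raven".
"dawn dusk raven" → head "raven" (specifically "dusk raven"), modifier "dawn".
"dusk raven" → head "raven", modifier "dusk".
"solstice trout loom" → head "loom" (specifically "trout loom"), modifier "solstice".
"trout loom" → head "loom", modifier "trout".
Assembled: [[dawn [dusk raven]] [solstice [trout loom]]].

[[dawn [dusk raven]] [solstice [trout loom]]]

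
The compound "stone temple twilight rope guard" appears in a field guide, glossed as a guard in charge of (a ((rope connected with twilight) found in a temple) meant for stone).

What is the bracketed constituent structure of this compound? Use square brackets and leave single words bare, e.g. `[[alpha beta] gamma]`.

The outermost head in the paraphrase is "guard", modified by "stone temple twilight rope".
"stone temple twilight rope" → head "rope" (specifically "temple twilight rope"), modifier "stone".
"temple twilight rope" → head "rope" (specifically "twilight rope"), modifier "temple".
"twilight rope" → head "rope", modifier "twilight".
Putting it together: [[stone [temple [twilight rope]]] guard].

[[stone [temple [twilight rope]]] guard]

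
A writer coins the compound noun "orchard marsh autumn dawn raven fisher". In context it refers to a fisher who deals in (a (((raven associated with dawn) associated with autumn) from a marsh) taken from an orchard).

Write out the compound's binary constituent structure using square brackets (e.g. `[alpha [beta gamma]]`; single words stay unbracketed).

Overall it is a kind of fisher; the modifier is "orchard marsh autumn dawn raven".
Inside "orchard marsh autumn dawn raven": head "raven" (specifically "marsh autumn dawn raven"), modifier "orchard".
Inside "marsh autumn dawn raven": head "raven" (specifically "autumn dawn raven"), modifier "marsh".
Inside "autumn dawn raven": head "raven" (specifically "dawn raven"), modifier "autumn".
Inside "dawn raven": head "raven", modifier "dawn".
So the structure is [[orchard [marsh [autumn [dawn raven]]]] fisher].

[[orchard [marsh [autumn [dawn raven]]]] fisher]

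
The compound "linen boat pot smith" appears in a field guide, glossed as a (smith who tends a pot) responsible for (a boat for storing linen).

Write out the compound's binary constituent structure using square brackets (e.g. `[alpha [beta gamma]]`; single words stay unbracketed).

At the top level: head "smith" (specifically "pot smith"); modifier "linen boat".
"linen boat" → head "boat", modifier "linen".
"pot smith" → head "smith", modifier "pot".
Putting it together: [[linen boat] [pot smith]].

[[linen boat] [pot smith]]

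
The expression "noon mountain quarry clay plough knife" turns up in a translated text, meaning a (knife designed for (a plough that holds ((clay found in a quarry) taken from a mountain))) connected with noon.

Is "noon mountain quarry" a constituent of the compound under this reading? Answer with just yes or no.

no

The top-level split is [noon] [mountain quarry clay plough knife]; the full structure is [noon [[[mountain [quarry clay]] plough] knife]].
"noon mountain quarry" straddles a constituent boundary, so it is not a single unit.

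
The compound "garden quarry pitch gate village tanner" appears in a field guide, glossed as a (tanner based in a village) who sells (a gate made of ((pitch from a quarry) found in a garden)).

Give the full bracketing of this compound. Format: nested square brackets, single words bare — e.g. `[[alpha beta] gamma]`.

Overall it is a kind of tanner (specifically "village tanner"); the modifier is "garden quarry pitch gate".
Within "garden quarry pitch gate", the head is "gate" and the modifier is "garden quarry pitch".
Within "garden quarry pitch", the head is "pitch" (specifically "quarry pitch") and the modifier is "garden".
Within "quarry pitch", the head is "pitch" and the modifier is "quarry".
Within "village tanner", the head is "tanner" and the modifier is "village".
So the structure is [[[garden [quarry pitch]] gate] [village tanner]].

[[[garden [quarry pitch]] gate] [village tanner]]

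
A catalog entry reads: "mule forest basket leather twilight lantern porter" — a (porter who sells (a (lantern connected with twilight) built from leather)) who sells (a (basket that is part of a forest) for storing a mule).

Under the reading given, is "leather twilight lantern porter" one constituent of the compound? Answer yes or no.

The paraphrase groups the words so that "leather twilight lantern porter" is one unit: it corresponds to a single parenthesized sub-phrase.
The full structure is [[mule [forest basket]] [[leather [twilight lantern]] porter]], in which [leather twilight lantern porter] is a constituent.

yes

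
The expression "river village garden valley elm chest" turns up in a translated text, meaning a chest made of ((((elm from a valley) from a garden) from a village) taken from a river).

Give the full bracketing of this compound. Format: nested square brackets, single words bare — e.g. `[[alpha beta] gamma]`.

[[river [village [garden [valley elm]]]] chest]

At the top level: head "chest"; modifier "river village garden valley elm".
Within "river village garden valley elm", the head is "elm" (specifically "village garden valley elm") and the modifier is "river".
Within "village garden valley elm", the head is "elm" (specifically "garden valley elm") and the modifier is "village".
Within "garden valley elm", the head is "elm" (specifically "valley elm") and the modifier is "garden".
Within "valley elm", the head is "elm" and the modifier is "valley".
Putting it together: [[river [village [garden [valley elm]]]] chest].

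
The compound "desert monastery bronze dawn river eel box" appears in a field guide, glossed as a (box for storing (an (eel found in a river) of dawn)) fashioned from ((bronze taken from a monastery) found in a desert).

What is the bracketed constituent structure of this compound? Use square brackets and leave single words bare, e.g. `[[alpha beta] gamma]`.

At the top level: head "box" (specifically "dawn river eel box"); modifier "desert monastery bronze".
"desert monastery bronze" → head "bronze" (specifically "monastery bronze"), modifier "desert".
"monastery bronze" → head "bronze", modifier "monastery".
"dawn river eel box" → head "box", modifier "dawn river eel".
"dawn river eel" → head "eel" (specifically "river eel"), modifier "dawn".
"river eel" → head "eel", modifier "river".
Putting it together: [[desert [monastery bronze]] [[dawn [river eel]] box]].

[[desert [monastery bronze]] [[dawn [river eel]] box]]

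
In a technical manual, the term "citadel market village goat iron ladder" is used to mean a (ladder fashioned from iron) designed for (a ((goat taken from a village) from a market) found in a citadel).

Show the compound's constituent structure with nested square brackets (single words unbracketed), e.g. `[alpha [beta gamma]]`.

At the top level: head "ladder" (specifically "iron ladder"); modifier "citadel market village goat".
"citadel market village goat" → head "goat" (specifically "market village goat"), modifier "citadel".
"market village goat" → head "goat" (specifically "village goat"), modifier "market".
"village goat" → head "goat", modifier "village".
"iron ladder" → head "ladder", modifier "iron".
Putting it together: [[citadel [market [village goat]]] [iron ladder]].

[[citadel [market [village goat]]] [iron ladder]]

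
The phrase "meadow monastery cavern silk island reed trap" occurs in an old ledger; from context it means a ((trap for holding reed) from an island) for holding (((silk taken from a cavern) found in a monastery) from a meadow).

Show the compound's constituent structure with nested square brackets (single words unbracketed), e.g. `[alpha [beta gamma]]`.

[[meadow [monastery [cavern silk]]] [island [reed trap]]]

Overall it is a kind of trap (specifically "island reed trap"); the modifier is "meadow monastery cavern silk".
"meadow monastery cavern silk" → head "silk" (specifically "monastery cavern silk"), modifier "meadow".
"monastery cavern silk" → head "silk" (specifically "cavern silk"), modifier "monastery".
"cavern silk" → head "silk", modifier "cavern".
"island reed trap" → head "trap" (specifically "reed trap"), modifier "island".
"reed trap" → head "trap", modifier "reed".
Assembled: [[meadow [monastery [cavern silk]]] [island [reed trap]]].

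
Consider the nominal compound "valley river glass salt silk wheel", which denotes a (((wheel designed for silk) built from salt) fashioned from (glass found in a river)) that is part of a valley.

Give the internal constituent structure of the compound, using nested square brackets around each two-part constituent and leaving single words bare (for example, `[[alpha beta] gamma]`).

[valley [[river glass] [salt [silk wheel]]]]

The outermost head in the paraphrase is "wheel" (specifically "river glass salt silk wheel"), modified by "valley".
Inside "river glass salt silk wheel": head "wheel" (specifically "salt silk wheel"), modifier "river glass".
Inside "river glass": head "glass", modifier "river".
Inside "salt silk wheel": head "wheel" (specifically "silk wheel"), modifier "salt".
Inside "silk wheel": head "wheel", modifier "silk".
Assembled: [valley [[river glass] [salt [silk wheel]]]].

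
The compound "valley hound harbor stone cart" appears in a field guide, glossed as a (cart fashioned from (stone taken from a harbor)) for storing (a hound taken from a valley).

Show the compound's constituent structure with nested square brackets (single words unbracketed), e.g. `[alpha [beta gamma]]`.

[[valley hound] [[harbor stone] cart]]

The outermost head in the paraphrase is "cart" (specifically "harbor stone cart"), modified by "valley hound".
"valley hound" → head "hound", modifier "valley".
"harbor stone cart" → head "cart", modifier "harbor stone".
"harbor stone" → head "stone", modifier "harbor".
So the structure is [[valley hound] [[harbor stone] cart]].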